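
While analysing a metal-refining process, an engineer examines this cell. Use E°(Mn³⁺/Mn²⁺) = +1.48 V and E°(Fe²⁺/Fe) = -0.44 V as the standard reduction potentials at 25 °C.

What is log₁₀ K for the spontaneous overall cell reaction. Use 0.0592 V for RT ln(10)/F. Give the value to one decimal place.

Cathode: Mn³⁺/Mn²⁺; anode: Fe²⁺/Fe. E°cell = +1.92 V, n = 2.
log K = nE°cell / 0.0592 = (2)(+1.92) / 0.0592 = 64.9.

64.9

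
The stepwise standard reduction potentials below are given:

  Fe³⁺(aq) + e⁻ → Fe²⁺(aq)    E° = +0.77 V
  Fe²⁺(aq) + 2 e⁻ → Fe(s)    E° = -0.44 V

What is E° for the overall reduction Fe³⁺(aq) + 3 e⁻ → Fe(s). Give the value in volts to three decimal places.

-0.037 V

Adding the free-energy changes (−nFE°) of the two steps gives −n₃FE°₃ = −n₁FE°₁ − n₂FE°₂.
E°₃ = (1×+0.77 + 2×-0.44) / 3 = (-0.110) / 3 = -0.037 V.
Simply averaging or adding the two E° values would be wrong; the electron-weighted sum is required.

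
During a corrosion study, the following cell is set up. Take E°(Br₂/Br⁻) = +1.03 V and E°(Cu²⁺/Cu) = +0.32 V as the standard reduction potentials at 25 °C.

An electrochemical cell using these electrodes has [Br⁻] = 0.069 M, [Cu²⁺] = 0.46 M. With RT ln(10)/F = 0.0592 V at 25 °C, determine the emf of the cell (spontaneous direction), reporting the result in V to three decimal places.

Br₂/Br⁻ is the cathode (higher E°), Cu²⁺/Cu the anode: E°cell = +1.03 − (+0.32) = +0.71 V, n = 2.
Overall: Br₂(l) + Cu(s) → 2 Br⁻(aq) + Cu²⁺(aq)
Q = [Br⁻]^2·[Cu²⁺]; log Q = -2.660.
E = E° − (0.0592/n) log Q = +0.71 − (0.0592/2)(-2.660) = +0.789 V.

+0.789 V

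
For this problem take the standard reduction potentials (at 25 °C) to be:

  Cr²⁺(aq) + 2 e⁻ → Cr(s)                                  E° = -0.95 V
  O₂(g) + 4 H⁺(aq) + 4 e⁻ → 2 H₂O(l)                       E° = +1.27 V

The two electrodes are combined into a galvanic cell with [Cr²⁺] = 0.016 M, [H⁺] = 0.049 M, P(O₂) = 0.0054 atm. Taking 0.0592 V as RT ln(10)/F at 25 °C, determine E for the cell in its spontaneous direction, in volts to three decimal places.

O₂/H₂O is the cathode (higher E°), Cr²⁺/Cr the anode: E°cell = +1.27 − (-0.95) = +2.22 V, n = 4.
Overall: O₂(g) + 4 H⁺(aq) + 2 Cr(s) → 2 H₂O(l) + 2 Cr²⁺(aq)
Q = [Cr²⁺]^2 / (P(O₂)·[H⁺]^4); log Q = 3.915.
E = E° − (0.0592/n) log Q = +2.22 − (0.0592/4)(3.915) = +2.162 V.

+2.162 V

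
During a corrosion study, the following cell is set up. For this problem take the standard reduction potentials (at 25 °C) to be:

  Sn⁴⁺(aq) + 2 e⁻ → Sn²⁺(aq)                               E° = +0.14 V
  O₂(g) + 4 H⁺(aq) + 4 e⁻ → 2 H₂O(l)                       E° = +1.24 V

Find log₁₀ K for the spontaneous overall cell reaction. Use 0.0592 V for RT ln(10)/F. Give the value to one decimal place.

74.3

Cathode: O₂/H₂O; anode: Sn⁴⁺/Sn²⁺. E°cell = +1.10 V, n = 4.
log K = nE°cell / 0.0592 = (4)(+1.10) / 0.0592 = 74.3.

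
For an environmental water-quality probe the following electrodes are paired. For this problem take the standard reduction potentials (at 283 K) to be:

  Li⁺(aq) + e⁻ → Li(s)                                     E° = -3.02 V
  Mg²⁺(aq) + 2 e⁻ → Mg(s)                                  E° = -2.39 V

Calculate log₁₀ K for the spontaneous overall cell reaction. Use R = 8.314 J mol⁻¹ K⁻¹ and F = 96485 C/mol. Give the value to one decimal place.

Cathode: Mg²⁺/Mg; anode: Li⁺/Li. E°cell = (-2.39) − (-3.02) = +0.63 V, with n = 2.
ΔG° = −nFE° = −RT ln K, so ln K = nFE°/(RT) = (2)(96485)(+0.63) / ((8.314)(283)) = 51.669.
log₁₀ K = 51.669 / ln 10 = 22.4.

22.4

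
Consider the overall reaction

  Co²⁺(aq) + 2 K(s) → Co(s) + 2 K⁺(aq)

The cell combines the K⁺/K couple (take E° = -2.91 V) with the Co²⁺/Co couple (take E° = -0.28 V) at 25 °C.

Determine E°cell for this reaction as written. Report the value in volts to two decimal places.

The Co²⁺/Co couple has the higher reduction potential, so it is the cathode; K⁺/K is oxidised at the anode.
E°cell = E°(cathode) − E°(anode) = (-0.28) − (-2.91) = +2.63 V.
Since E°cell > 0, the reaction is spontaneous under standard conditions.

+2.63 V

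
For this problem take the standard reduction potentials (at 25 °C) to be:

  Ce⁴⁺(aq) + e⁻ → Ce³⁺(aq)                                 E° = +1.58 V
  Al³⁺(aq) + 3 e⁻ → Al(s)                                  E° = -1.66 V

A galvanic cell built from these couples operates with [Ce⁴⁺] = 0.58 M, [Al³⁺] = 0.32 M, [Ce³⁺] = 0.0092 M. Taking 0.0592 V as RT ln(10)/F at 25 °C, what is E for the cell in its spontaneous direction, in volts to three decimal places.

+3.356 V

Ce⁴⁺/Ce³⁺ is the cathode (higher E°), Al³⁺/Al the anode: E°cell = +1.58 − (-1.66) = +3.24 V, n = 3.
Overall: 3 Ce⁴⁺(aq) + Al(s) → 3 Ce³⁺(aq) + Al³⁺(aq)
Q = [Ce³⁺]^3·[Al³⁺] / ([Ce⁴⁺]^3); log Q = -5.894.
E = E° − (0.0592/n) log Q = +3.24 − (0.0592/3)(-5.894) = +3.356 V.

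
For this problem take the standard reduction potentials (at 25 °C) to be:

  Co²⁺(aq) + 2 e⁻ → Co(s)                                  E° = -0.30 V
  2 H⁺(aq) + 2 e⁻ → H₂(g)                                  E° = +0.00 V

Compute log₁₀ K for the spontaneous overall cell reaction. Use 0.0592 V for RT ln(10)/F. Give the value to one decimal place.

10.1

Cathode: H⁺/H₂; anode: Co²⁺/Co. E°cell = +0.30 V, n = 2.
log K = nE°cell / 0.0592 = (2)(+0.30) / 0.0592 = 10.1.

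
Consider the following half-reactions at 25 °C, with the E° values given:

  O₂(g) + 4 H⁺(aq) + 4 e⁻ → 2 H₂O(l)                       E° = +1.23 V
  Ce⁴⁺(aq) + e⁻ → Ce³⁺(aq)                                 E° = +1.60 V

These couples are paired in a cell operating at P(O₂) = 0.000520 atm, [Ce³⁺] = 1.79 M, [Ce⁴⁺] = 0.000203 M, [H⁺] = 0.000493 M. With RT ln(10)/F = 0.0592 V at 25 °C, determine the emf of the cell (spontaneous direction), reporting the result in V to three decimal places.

Ce⁴⁺/Ce³⁺ is the cathode (higher E°), O₂/H₂O the anode: E°cell = +1.60 − (+1.23) = +0.37 V, n = 4.
Overall: 4 Ce⁴⁺(aq) + 2 H₂O(l) → 4 Ce³⁺(aq) + O₂(g) + 4 H⁺(aq)
Q = [Ce³⁺]^4·P(O₂)·[H⁺]^4 / ([Ce⁴⁺]^4); log Q = -0.731.
E = E° − (0.0592/n) log Q = +0.37 − (0.0592/4)(-0.731) = +0.381 V.

+0.381 V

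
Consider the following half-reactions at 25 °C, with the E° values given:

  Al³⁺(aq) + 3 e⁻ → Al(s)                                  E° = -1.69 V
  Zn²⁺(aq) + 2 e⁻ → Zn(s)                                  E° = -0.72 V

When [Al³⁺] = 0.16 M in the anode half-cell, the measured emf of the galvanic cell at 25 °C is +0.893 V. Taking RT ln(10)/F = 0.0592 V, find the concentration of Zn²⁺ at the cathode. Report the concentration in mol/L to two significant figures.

Zn²⁺/Zn is the cathode, Al³⁺/Al the anode: E°cell = +0.97 V, n = 6.
Overall reaction: 3 Zn²⁺(aq) + 2 Al(s) → 3 Zn(s) + 2 Al³⁺(aq); Q = [Al³⁺]^2/[Zn²⁺]^3.
From E = E° − (0.0592/n) log Q: log Q = (E° − E)·n/0.0592 = (+0.97 − (+0.893))·6/0.0592 = 7.8041.
So 3·log[Zn²⁺] = 2·log(0.16) − log Q = -1.5918 − (7.8041) = -9.3959; log[Zn²⁺] = -9.3959 / 3 = -3.1320; [Zn²⁺] = 10^(-3.1320) ≈ 0.00074 M.

0.00074 M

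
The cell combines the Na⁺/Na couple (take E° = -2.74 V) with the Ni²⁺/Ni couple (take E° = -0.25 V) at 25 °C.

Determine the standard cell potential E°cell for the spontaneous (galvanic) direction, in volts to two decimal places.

+2.49 V

The Ni²⁺/Ni couple has the higher reduction potential, so it is the cathode; Na⁺/Na is oxidised at the anode.
E°cell = E°(cathode) − E°(anode) = (-0.25) − (-2.74) = +2.49 V.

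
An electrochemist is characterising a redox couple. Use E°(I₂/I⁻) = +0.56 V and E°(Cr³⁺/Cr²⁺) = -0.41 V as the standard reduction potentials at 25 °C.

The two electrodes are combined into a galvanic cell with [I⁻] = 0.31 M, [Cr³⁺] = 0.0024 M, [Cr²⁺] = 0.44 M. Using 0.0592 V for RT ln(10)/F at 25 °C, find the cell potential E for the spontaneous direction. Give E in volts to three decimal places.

+1.134 V

I₂/I⁻ is the cathode (higher E°), Cr³⁺/Cr²⁺ the anode: E°cell = +0.56 − (-0.41) = +0.97 V, n = 2.
Overall: I₂(s) + 2 Cr²⁺(aq) → 2 I⁻(aq) + 2 Cr³⁺(aq)
Q = [I⁻]^2·[Cr³⁺]^2 / ([Cr²⁺]^2); log Q = -5.544.
E = E° − (0.0592/n) log Q = +0.97 − (0.0592/2)(-5.544) = +1.134 V.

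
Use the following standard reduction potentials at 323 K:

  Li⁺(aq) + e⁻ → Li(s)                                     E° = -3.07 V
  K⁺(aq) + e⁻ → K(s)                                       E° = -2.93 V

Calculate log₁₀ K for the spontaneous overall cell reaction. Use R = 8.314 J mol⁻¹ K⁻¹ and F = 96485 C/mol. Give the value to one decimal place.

2.2

Cathode: K⁺/K; anode: Li⁺/Li. E°cell = (-2.93) − (-3.07) = +0.14 V, with n = 1.
ΔG° = −nFE° = −RT ln K, so ln K = nFE°/(RT) = (1)(96485)(+0.14) / ((8.314)(323)) = 5.030.
log₁₀ K = 5.030 / ln 10 = 2.2.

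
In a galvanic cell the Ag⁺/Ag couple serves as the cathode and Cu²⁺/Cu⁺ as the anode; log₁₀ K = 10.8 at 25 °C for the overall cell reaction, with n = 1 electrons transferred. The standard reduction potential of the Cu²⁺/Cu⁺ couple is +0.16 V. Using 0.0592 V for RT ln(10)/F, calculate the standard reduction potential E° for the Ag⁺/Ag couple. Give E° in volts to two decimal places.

+0.80 V

E°cell = (0.0592/n)·log K = (0.0592/1)(10.8) = +0.639 V.
Since Ag⁺/Ag is the cathode and Cu²⁺/Cu⁺ the anode, E°cell = E°(Ag⁺/Ag) − E°(Cu²⁺/Cu⁺).
So E°(Ag⁺/Ag) = E°cell + E°(Cu²⁺/Cu⁺) = +0.639 + (+0.16) = +0.80 V.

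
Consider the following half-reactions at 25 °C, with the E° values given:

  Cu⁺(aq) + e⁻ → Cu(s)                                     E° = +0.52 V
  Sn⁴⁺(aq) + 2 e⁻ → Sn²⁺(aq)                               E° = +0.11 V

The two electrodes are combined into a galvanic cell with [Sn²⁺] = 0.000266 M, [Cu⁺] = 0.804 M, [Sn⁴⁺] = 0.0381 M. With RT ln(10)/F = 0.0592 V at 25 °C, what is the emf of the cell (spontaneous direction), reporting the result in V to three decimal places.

+0.341 V

Cu⁺/Cu is the cathode (higher E°), Sn⁴⁺/Sn²⁺ the anode: E°cell = +0.52 − (+0.11) = +0.41 V, n = 2.
Overall: 2 Cu⁺(aq) + Sn²⁺(aq) → 2 Cu(s) + Sn⁴⁺(aq)
Q = [Sn⁴⁺] / ([Cu⁺]^2·[Sn²⁺]); log Q = 2.346.
E = E° − (0.0592/n) log Q = +0.41 − (0.0592/2)(2.346) = +0.341 V.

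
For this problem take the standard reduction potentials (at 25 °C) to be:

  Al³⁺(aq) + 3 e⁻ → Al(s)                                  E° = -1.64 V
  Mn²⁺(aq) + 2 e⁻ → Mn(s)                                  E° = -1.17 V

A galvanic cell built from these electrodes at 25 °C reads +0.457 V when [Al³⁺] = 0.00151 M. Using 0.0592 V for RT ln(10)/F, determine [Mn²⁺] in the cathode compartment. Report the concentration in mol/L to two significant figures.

0.0048 M

Mn²⁺/Mn is the cathode, Al³⁺/Al the anode: E°cell = +0.47 V, n = 6.
Overall reaction: 3 Mn²⁺(aq) + 2 Al(s) → 3 Mn(s) + 2 Al³⁺(aq); Q = [Al³⁺]^2/[Mn²⁺]^3.
From E = E° − (0.0592/n) log Q: log Q = (E° − E)·n/0.0592 = (+0.47 − (+0.457))·6/0.0592 = 1.3176.
So 3·log[Mn²⁺] = 2·log(0.00151) − log Q = -5.6420 − (1.3176) = -6.9596; log[Mn²⁺] = -6.9596 / 3 = -2.3199; [Mn²⁺] = 10^(-2.3199) ≈ 0.0048 M.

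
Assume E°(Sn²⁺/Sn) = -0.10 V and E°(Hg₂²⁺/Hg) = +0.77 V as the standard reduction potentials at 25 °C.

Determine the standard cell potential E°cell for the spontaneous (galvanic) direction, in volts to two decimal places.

+0.87 V

The Hg₂²⁺/Hg couple has the higher reduction potential, so it is the cathode; Sn²⁺/Sn is oxidised at the anode.
E°cell = E°(cathode) − E°(anode) = (+0.77) − (-0.10) = +0.87 V.
Since E°cell > 0, the reaction is spontaneous under standard conditions.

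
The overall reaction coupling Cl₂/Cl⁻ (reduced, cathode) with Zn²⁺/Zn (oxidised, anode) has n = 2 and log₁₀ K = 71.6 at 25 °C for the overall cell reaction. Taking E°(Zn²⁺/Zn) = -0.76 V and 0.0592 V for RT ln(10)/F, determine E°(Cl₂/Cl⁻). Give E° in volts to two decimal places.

E°cell = (0.0592/n)·log K = (0.0592/2)(71.6) = +2.119 V.
Since Cl₂/Cl⁻ is the cathode and Zn²⁺/Zn the anode, E°cell = E°(Cl₂/Cl⁻) − E°(Zn²⁺/Zn).
So E°(Cl₂/Cl⁻) = E°cell + E°(Zn²⁺/Zn) = +2.119 + (-0.76) = +1.36 V.

+1.36 V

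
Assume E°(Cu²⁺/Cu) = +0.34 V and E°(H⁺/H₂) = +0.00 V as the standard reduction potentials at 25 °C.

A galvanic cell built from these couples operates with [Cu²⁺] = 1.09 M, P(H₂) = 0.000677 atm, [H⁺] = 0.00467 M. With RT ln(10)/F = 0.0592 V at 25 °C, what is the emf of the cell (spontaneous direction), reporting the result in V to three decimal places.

+0.385 V

Cu²⁺/Cu is the cathode (higher E°), H⁺/H₂ the anode: E°cell = +0.34 − (+0.00) = +0.34 V, n = 2.
Overall: Cu²⁺(aq) + H₂(g) → Cu(s) + 2 H⁺(aq)
Q = [H⁺]^2 / ([Cu²⁺]·P(H₂)); log Q = -1.529.
E = E° − (0.0592/n) log Q = +0.34 − (0.0592/2)(-1.529) = +0.385 V.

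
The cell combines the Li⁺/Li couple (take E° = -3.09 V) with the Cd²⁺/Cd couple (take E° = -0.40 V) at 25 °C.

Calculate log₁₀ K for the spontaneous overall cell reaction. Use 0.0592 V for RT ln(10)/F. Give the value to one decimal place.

90.9

Cathode: Cd²⁺/Cd; anode: Li⁺/Li. E°cell = +2.69 V, n = 2.
log K = nE°cell / 0.0592 = (2)(+2.69) / 0.0592 = 90.9.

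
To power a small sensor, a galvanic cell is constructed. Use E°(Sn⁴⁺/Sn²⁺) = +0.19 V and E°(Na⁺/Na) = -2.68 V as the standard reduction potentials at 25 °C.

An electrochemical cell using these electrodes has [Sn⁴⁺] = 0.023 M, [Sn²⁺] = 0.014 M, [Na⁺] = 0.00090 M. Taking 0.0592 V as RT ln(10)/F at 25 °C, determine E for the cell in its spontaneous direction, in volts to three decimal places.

+3.057 V

Sn⁴⁺/Sn²⁺ is the cathode (higher E°), Na⁺/Na the anode: E°cell = +0.19 − (-2.68) = +2.87 V, n = 2.
Overall: Sn⁴⁺(aq) + 2 Na(s) → Sn²⁺(aq) + 2 Na⁺(aq)
Q = [Sn²⁺]·[Na⁺]^2 / ([Sn⁴⁺]); log Q = -6.307.
E = E° − (0.0592/n) log Q = +2.87 − (0.0592/2)(-6.307) = +3.057 V.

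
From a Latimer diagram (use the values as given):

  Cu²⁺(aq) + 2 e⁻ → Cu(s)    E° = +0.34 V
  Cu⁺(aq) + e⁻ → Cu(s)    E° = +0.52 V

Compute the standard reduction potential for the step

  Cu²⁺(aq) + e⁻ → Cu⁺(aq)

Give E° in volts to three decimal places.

+0.160 V

Sequential free energies add, so n₃E°₃ = n₁E°₁ + n₂E°₂.
With n₃ = 2, and the known step contributing 1×(+0.52) V, the unknown satisfies 1·E° = 2×(+0.34) − 1×(+0.52) = +0.160.
E° = +0.160 / 1 = +0.160 V.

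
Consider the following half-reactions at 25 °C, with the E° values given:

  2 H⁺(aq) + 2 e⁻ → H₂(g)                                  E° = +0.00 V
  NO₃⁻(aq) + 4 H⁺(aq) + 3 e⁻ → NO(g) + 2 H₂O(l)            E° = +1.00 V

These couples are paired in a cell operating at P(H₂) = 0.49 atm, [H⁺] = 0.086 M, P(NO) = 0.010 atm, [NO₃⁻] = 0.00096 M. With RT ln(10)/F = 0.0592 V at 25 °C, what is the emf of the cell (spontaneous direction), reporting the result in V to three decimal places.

NO₃⁻/NO is the cathode (higher E°), H⁺/H₂ the anode: E°cell = +1.00 − (+0.00) = +1.00 V, n = 6.
Overall: 2 NO₃⁻(aq) + 2 H⁺(aq) + 3 H₂(g) → 2 NO(g) + 4 H₂O(l)
Q = P(NO)^2 / ([NO₃⁻]^2·[H⁺]^2·P(H₂)^3); log Q = 5.096.
E = E° − (0.0592/n) log Q = +1.00 − (0.0592/6)(5.096) = +0.950 V.

+0.950 V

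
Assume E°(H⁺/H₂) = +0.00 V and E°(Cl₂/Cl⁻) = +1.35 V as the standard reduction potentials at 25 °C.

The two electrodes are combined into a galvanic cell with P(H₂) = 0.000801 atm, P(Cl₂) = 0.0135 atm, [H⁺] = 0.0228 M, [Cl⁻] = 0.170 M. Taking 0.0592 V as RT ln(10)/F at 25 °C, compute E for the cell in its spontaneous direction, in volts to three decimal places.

Cl₂/Cl⁻ is the cathode (higher E°), H⁺/H₂ the anode: E°cell = +1.35 − (+0.00) = +1.35 V, n = 2.
Overall: Cl₂(g) + H₂(g) → 2 Cl⁻(aq) + 2 H⁺(aq)
Q = [Cl⁻]^2·[H⁺]^2 / (P(Cl₂)·P(H₂)); log Q = 0.143.
E = E° − (0.0592/n) log Q = +1.35 − (0.0592/2)(0.143) = +1.346 V.

+1.346 V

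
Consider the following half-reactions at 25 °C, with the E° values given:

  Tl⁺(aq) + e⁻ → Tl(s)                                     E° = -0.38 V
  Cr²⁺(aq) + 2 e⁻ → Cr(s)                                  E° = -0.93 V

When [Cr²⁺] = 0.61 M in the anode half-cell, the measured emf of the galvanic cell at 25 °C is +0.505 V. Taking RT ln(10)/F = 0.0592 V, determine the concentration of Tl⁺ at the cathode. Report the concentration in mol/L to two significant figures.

Tl⁺/Tl is the cathode, Cr²⁺/Cr the anode: E°cell = +0.55 V, n = 2.
Overall reaction: 2 Tl⁺(aq) + Cr(s) → 2 Tl(s) + Cr²⁺(aq); Q = [Cr²⁺]^1/[Tl⁺]^2.
From E = E° − (0.0592/n) log Q: log Q = (E° − E)·n/0.0592 = (+0.55 − (+0.505))·2/0.0592 = 1.5203.
So 2·log[Tl⁺] = 1·log(0.61) − log Q = -0.2147 − (1.5203) = -1.7350; log[Tl⁺] = -1.7350 / 2 = -0.8675; [Tl⁺] = 10^(-0.8675) ≈ 0.14 M.

0.14 M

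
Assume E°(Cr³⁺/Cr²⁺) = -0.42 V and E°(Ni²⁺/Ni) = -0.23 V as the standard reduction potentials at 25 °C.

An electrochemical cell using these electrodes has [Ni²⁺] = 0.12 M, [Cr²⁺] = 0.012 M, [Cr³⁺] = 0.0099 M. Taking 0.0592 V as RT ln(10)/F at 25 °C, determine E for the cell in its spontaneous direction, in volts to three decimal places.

+0.168 V

Ni²⁺/Ni is the cathode (higher E°), Cr³⁺/Cr²⁺ the anode: E°cell = -0.23 − (-0.42) = +0.19 V, n = 2.
Overall: Ni²⁺(aq) + 2 Cr²⁺(aq) → Ni(s) + 2 Cr³⁺(aq)
Q = [Cr³⁺]^2 / ([Ni²⁺]·[Cr²⁺]^2); log Q = 0.754.
E = E° − (0.0592/n) log Q = +0.19 − (0.0592/2)(0.754) = +0.168 V.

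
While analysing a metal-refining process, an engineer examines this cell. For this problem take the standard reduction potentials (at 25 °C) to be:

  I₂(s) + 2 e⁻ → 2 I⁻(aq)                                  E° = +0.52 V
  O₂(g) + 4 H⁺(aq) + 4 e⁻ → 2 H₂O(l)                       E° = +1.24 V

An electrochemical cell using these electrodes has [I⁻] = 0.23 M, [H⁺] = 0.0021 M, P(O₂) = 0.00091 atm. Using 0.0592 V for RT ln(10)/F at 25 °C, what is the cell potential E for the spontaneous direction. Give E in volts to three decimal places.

+0.479 V

O₂/H₂O is the cathode (higher E°), I₂/I⁻ the anode: E°cell = +1.24 − (+0.52) = +0.72 V, n = 4.
Overall: O₂(g) + 4 H⁺(aq) + 4 I⁻(aq) → 2 H₂O(l) + 2 I₂(s)
Q = 1 / (P(O₂)·[H⁺]^4·[I⁻]^4); log Q = 16.305.
E = E° − (0.0592/n) log Q = +0.72 − (0.0592/4)(16.305) = +0.479 V.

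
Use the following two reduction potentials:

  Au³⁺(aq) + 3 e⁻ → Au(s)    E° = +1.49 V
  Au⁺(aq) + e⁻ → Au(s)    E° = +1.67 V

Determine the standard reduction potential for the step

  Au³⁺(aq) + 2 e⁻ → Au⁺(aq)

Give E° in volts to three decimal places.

Sequential free energies add, so n₃E°₃ = n₁E°₁ + n₂E°₂.
With n₃ = 3, and the known step contributing 1×(+1.67) V, the unknown satisfies 2·E° = 3×(+1.49) − 1×(+1.67) = +2.800.
E° = +2.800 / 2 = +1.400 V.

+1.400 V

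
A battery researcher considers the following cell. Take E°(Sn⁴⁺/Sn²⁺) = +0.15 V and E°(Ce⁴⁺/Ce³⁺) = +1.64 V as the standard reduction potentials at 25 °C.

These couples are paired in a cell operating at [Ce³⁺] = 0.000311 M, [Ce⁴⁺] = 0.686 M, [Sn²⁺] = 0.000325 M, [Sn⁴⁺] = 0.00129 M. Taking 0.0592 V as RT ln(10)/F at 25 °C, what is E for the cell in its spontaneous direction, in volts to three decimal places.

Ce⁴⁺/Ce³⁺ is the cathode (higher E°), Sn⁴⁺/Sn²⁺ the anode: E°cell = +1.64 − (+0.15) = +1.49 V, n = 2.
Overall: 2 Ce⁴⁺(aq) + Sn²⁺(aq) → 2 Ce³⁺(aq) + Sn⁴⁺(aq)
Q = [Ce³⁺]^2·[Sn⁴⁺] / ([Ce⁴⁺]^2·[Sn²⁺]); log Q = -6.088.
E = E° − (0.0592/n) log Q = +1.49 − (0.0592/2)(-6.088) = +1.670 V.

+1.670 V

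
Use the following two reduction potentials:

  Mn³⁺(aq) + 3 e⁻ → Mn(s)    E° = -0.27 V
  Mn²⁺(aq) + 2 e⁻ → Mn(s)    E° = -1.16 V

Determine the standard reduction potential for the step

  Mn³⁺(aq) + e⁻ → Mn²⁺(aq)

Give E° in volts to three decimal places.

+1.510 V

Sequential free energies add, so n₃E°₃ = n₁E°₁ + n₂E°₂.
With n₃ = 3, and the known step contributing 2×(-1.16) V, the unknown satisfies 1·E° = 3×(-0.27) − 2×(-1.16) = +1.510.
E° = +1.510 / 1 = +1.510 V.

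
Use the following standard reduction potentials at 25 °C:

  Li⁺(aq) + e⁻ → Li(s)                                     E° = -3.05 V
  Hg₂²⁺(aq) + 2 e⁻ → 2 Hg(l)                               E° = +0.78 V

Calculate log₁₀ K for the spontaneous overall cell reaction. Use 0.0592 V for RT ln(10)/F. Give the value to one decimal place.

Cathode: Hg₂²⁺/Hg; anode: Li⁺/Li. E°cell = +3.83 V, n = 2.
log K = nE°cell / 0.0592 = (2)(+3.83) / 0.0592 = 129.4.

129.4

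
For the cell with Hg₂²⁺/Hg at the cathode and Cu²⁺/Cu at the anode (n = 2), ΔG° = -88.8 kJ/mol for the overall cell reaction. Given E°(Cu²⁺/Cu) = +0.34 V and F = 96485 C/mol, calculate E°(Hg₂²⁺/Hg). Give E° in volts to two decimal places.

E°cell = −ΔG°/(nF) = −(-88.8×10³)/((2)(96485)) = +0.460 V.
Since Hg₂²⁺/Hg is the cathode and Cu²⁺/Cu the anode, E°cell = E°(Hg₂²⁺/Hg) − E°(Cu²⁺/Cu).
So E°(Hg₂²⁺/Hg) = E°cell + E°(Cu²⁺/Cu) = +0.460 + (+0.34) = +0.80 V.

+0.80 V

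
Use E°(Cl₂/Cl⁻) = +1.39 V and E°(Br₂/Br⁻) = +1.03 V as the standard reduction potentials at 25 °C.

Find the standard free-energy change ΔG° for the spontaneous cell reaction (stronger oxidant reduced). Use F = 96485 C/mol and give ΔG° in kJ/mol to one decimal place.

Cl₂/Cl⁻ (E° = +1.39 V) is the cathode; Br₂/Br⁻ (E° = +1.03 V) is the anode, so E°cell = +0.36 V.
Balancing electrons gives n = 2 (lcm of 2 and 2).
ΔG° = −nFE° = −(2)(96485)(+0.36) = -69,469 J = -69.5 kJ/mol.

-69.5 kJ/mol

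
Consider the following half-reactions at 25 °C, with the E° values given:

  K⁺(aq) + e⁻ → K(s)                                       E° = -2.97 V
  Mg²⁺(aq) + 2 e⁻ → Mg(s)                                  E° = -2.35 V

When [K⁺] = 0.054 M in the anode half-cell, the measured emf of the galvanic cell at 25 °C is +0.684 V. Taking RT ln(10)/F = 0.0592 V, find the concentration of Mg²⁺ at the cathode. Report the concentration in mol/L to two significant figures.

Mg²⁺/Mg is the cathode, K⁺/K the anode: E°cell = +0.62 V, n = 2.
Overall reaction: Mg²⁺(aq) + 2 K(s) → Mg(s) + 2 K⁺(aq); Q = [K⁺]^2/[Mg²⁺]^1.
From E = E° − (0.0592/n) log Q: log Q = (E° − E)·n/0.0592 = (+0.62 − (+0.684))·2/0.0592 = -2.1622.
So 1·log[Mg²⁺] = 2·log(0.054) − log Q = -2.5352 − (-2.1622) = -0.3730; [Mg²⁺] = 10^(-0.3730) ≈ 0.42 M.

0.42 M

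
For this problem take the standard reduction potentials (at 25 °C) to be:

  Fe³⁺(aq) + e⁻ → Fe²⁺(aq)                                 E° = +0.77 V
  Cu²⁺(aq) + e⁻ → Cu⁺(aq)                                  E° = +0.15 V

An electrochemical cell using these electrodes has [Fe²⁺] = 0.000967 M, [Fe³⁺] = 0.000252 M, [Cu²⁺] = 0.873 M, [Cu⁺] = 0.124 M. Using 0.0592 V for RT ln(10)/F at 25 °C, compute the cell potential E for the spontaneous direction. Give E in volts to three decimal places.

Fe³⁺/Fe²⁺ is the cathode (higher E°), Cu²⁺/Cu⁺ the anode: E°cell = +0.77 − (+0.15) = +0.62 V, n = 1.
Overall: Fe³⁺(aq) + Cu⁺(aq) → Fe²⁺(aq) + Cu²⁺(aq)
Q = [Fe²⁺]·[Cu²⁺] / ([Fe³⁺]·[Cu⁺]); log Q = 1.432.
E = E° − (0.0592/n) log Q = +0.62 − (0.0592/1)(1.432) = +0.535 V.

+0.535 V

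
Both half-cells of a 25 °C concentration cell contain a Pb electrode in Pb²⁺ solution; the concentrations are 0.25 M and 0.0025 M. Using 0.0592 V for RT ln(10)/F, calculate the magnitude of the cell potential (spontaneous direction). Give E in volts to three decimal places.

For a concentration cell E°cell = 0. The 0.25 M side is the cathode (reduction is favoured where [Pb²⁺] is higher).
With n = 2, E = −(0.0592/2) log([Pb²⁺]ₐₙ/[Pb²⁺]꜀ₐₜ) = −(0.0592/2) log(0.0025/0.25) = −(0.0592/2)(-2.000) = +0.059 V.

+0.059 V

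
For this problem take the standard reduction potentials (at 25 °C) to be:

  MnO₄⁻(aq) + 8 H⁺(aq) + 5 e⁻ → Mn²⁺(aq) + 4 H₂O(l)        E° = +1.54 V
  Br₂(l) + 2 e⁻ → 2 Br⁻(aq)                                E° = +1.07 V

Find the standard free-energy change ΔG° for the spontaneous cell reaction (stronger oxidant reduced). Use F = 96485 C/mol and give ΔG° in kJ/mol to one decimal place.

-453.5 kJ/mol

MnO₄⁻/Mn²⁺ (E° = +1.54 V) is the cathode; Br₂/Br⁻ (E° = +1.07 V) is the anode, so E°cell = +0.47 V.
Balancing electrons gives n = 10 (lcm of 5 and 2).
ΔG° = −nFE° = −(10)(96485)(+0.47) = -453,480 J = -453.5 kJ/mol.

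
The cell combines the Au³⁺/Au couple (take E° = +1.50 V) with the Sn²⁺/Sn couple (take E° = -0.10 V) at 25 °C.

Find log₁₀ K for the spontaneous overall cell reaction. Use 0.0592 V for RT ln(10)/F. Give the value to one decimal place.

Cathode: Au³⁺/Au; anode: Sn²⁺/Sn. E°cell = +1.60 V, n = 6.
log K = nE°cell / 0.0592 = (6)(+1.60) / 0.0592 = 162.2.

162.2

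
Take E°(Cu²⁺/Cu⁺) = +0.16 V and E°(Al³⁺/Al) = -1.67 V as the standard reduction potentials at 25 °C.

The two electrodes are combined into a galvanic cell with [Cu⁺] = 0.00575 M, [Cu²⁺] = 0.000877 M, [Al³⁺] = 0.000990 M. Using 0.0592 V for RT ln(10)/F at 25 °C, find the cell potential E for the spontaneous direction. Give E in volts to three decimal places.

Cu²⁺/Cu⁺ is the cathode (higher E°), Al³⁺/Al the anode: E°cell = +0.16 − (-1.67) = +1.83 V, n = 3.
Overall: 3 Cu²⁺(aq) + Al(s) → 3 Cu⁺(aq) + Al³⁺(aq)
Q = [Cu⁺]^3·[Al³⁺] / ([Cu²⁺]^3); log Q = -0.554.
E = E° − (0.0592/n) log Q = +1.83 − (0.0592/3)(-0.554) = +1.841 V.

+1.841 V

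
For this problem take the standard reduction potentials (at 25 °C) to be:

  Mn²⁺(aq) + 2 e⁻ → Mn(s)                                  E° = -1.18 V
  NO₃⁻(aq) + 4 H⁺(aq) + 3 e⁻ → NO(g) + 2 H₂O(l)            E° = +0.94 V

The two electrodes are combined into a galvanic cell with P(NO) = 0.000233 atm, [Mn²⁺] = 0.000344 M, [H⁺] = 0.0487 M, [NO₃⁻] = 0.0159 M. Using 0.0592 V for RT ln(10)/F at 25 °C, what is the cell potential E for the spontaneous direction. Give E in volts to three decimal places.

NO₃⁻/NO is the cathode (higher E°), Mn²⁺/Mn the anode: E°cell = +0.94 − (-1.18) = +2.12 V, n = 6.
Overall: 2 NO₃⁻(aq) + 8 H⁺(aq) + 3 Mn(s) → 2 NO(g) + 4 H₂O(l) + 3 Mn²⁺(aq)
Q = P(NO)^2·[Mn²⁺]^3 / ([NO₃⁻]^2·[H⁺]^8); log Q = -3.559.
E = E° − (0.0592/n) log Q = +2.12 − (0.0592/6)(-3.559) = +2.155 V.

+2.155 V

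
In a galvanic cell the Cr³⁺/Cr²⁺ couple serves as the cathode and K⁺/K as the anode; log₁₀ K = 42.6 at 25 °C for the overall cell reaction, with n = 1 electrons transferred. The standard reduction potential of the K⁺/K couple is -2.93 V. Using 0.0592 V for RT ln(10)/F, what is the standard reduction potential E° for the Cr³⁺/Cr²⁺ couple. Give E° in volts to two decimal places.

-0.41 V

E°cell = (0.0592/n)·log K = (0.0592/1)(42.6) = +2.522 V.
Since Cr³⁺/Cr²⁺ is the cathode and K⁺/K the anode, E°cell = E°(Cr³⁺/Cr²⁺) − E°(K⁺/K).
So E°(Cr³⁺/Cr²⁺) = E°cell + E°(K⁺/K) = +2.522 + (-2.93) = -0.41 V.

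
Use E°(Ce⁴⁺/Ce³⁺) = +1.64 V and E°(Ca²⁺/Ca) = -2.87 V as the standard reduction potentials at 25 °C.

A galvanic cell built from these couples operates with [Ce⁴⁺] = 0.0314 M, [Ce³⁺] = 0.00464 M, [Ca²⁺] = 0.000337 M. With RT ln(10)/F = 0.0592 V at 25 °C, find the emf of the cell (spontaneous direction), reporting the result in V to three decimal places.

Ce⁴⁺/Ce³⁺ is the cathode (higher E°), Ca²⁺/Ca the anode: E°cell = +1.64 − (-2.87) = +4.51 V, n = 2.
Overall: 2 Ce⁴⁺(aq) + Ca(s) → 2 Ce³⁺(aq) + Ca²⁺(aq)
Q = [Ce³⁺]^2·[Ca²⁺] / ([Ce⁴⁺]^2); log Q = -5.133.
E = E° − (0.0592/n) log Q = +4.51 − (0.0592/2)(-5.133) = +4.662 V.

+4.662 V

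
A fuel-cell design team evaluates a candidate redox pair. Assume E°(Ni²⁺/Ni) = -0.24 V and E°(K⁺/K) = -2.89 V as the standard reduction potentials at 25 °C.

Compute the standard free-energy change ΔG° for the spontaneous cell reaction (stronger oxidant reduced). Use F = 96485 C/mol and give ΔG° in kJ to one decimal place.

-511.4 kJ

Ni²⁺/Ni (E° = -0.24 V) is the cathode; K⁺/K (E° = -2.89 V) is the anode, so E°cell = +2.65 V.
Balancing electrons gives n = 2 (lcm of 2 and 1).
ΔG° = −nFE° = −(2)(96485)(+2.65) = -511,370 J = -511.4 kJ.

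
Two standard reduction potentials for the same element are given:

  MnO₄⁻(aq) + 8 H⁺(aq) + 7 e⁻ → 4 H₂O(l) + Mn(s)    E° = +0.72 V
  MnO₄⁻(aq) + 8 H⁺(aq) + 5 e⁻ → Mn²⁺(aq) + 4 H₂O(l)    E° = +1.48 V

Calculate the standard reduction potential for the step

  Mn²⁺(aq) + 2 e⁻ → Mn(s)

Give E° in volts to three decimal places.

Sequential free energies add, so n₃E°₃ = n₁E°₁ + n₂E°₂.
With n₃ = 7, and the known step contributing 5×(+1.48) V, the unknown satisfies 2·E° = 7×(+0.72) − 5×(+1.48) = -2.360.
E° = -2.360 / 2 = -1.180 V.

-1.180 V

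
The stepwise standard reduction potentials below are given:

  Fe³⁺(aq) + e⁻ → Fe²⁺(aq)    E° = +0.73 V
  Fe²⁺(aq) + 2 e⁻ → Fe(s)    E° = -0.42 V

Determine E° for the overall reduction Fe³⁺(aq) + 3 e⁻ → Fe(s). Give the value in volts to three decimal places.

-0.037 V

Standard free energies of sequential steps add: ΔG°₃ = ΔG°₁ + ΔG°₂, so n₃E°₃ = n₁E°₁ + n₂E°₂.
E°₃ = (1×+0.73 + 2×-0.42) / 3 = (-0.110) / 3 = -0.037 V.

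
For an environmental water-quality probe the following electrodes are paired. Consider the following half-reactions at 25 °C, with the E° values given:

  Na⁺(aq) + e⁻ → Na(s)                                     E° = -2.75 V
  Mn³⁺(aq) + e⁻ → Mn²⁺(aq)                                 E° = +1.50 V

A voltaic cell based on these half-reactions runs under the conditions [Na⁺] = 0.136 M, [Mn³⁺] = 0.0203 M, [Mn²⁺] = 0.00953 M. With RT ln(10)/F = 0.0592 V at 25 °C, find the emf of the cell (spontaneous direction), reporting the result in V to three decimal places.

+4.321 V

Mn³⁺/Mn²⁺ is the cathode (higher E°), Na⁺/Na the anode: E°cell = +1.50 − (-2.75) = +4.25 V, n = 1.
Overall: Mn³⁺(aq) + Na(s) → Mn²⁺(aq) + Na⁺(aq)
Q = [Mn²⁺]·[Na⁺] / ([Mn³⁺]); log Q = -1.195.
E = E° − (0.0592/n) log Q = +4.25 − (0.0592/1)(-1.195) = +4.321 V.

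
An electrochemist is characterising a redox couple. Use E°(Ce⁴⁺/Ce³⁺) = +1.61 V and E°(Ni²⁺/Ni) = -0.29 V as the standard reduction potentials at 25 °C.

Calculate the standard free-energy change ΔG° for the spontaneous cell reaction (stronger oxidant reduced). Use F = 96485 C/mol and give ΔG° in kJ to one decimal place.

-366.6 kJ

Ce⁴⁺/Ce³⁺ (E° = +1.61 V) is the cathode; Ni²⁺/Ni (E° = -0.29 V) is the anode, so E°cell = +1.90 V.
Balancing electrons gives n = 2 (lcm of 1 and 2).
ΔG° = −nFE° = −(2)(96485)(+1.90) = -366,643 J = -366.6 kJ.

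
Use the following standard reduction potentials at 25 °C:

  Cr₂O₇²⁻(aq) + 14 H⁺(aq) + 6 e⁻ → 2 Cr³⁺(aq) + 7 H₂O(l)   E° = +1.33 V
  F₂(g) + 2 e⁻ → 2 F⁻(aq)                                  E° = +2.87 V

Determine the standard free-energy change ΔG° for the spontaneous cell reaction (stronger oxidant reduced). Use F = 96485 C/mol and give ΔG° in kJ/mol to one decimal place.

F₂/F⁻ (E° = +2.87 V) is the cathode; Cr₂O₇²⁻/Cr³⁺ (E° = +1.33 V) is the anode, so E°cell = +1.54 V.
Balancing electrons gives n = 6 (lcm of 2 and 6).
ΔG° = −nFE° = −(6)(96485)(+1.54) = -891,521 J = -891.5 kJ/mol.

-891.5 kJ/mol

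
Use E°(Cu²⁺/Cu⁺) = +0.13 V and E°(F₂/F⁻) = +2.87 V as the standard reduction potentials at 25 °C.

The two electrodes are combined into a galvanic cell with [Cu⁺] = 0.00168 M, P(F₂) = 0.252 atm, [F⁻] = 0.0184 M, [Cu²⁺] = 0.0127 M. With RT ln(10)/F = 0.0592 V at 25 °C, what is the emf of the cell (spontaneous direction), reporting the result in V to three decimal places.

+2.773 V

F₂/F⁻ is the cathode (higher E°), Cu²⁺/Cu⁺ the anode: E°cell = +2.87 − (+0.13) = +2.74 V, n = 2.
Overall: F₂(g) + 2 Cu⁺(aq) → 2 F⁻(aq) + 2 Cu²⁺(aq)
Q = [F⁻]^2·[Cu²⁺]^2 / (P(F₂)·[Cu⁺]^2); log Q = -1.115.
E = E° − (0.0592/n) log Q = +2.74 − (0.0592/2)(-1.115) = +2.773 V.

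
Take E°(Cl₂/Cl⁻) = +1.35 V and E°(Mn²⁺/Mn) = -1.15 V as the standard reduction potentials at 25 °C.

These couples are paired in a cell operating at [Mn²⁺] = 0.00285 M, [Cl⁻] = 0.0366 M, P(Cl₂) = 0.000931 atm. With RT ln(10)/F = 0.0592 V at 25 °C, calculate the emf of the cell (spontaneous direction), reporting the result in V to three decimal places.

Cl₂/Cl⁻ is the cathode (higher E°), Mn²⁺/Mn the anode: E°cell = +1.35 − (-1.15) = +2.50 V, n = 2.
Overall: Cl₂(g) + Mn(s) → 2 Cl⁻(aq) + Mn²⁺(aq)
Q = [Cl⁻]^2·[Mn²⁺] / (P(Cl₂)); log Q = -2.387.
E = E° − (0.0592/n) log Q = +2.50 − (0.0592/2)(-2.387) = +2.571 V.

+2.571 V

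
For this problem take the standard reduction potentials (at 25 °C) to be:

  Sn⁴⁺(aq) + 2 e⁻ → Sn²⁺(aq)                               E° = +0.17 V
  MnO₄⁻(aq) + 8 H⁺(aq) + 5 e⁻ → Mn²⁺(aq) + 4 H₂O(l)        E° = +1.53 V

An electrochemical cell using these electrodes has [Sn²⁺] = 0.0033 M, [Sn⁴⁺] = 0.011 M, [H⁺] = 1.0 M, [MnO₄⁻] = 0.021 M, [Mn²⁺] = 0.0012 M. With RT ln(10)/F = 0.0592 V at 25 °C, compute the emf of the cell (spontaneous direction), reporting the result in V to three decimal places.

+1.359 V

MnO₄⁻/Mn²⁺ is the cathode (higher E°), Sn⁴⁺/Sn²⁺ the anode: E°cell = +1.53 − (+0.17) = +1.36 V, n = 10.
Overall: 2 MnO₄⁻(aq) + 16 H⁺(aq) + 5 Sn²⁺(aq) → 2 Mn²⁺(aq) + 8 H₂O(l) + 5 Sn⁴⁺(aq)
Q = [Mn²⁺]^2·[Sn⁴⁺]^5 / ([MnO₄⁻]^2·[H⁺]^16·[Sn²⁺]^5); log Q = 0.128.
E = E° − (0.0592/n) log Q = +1.36 − (0.0592/10)(0.128) = +1.359 V.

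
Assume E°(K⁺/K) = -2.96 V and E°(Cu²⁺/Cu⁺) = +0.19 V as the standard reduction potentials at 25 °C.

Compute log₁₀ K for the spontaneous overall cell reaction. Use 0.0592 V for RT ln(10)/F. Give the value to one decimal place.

53.2

Cathode: Cu²⁺/Cu⁺; anode: K⁺/K. E°cell = +3.15 V, n = 1.
log K = nE°cell / 0.0592 = (1)(+3.15) / 0.0592 = 53.2.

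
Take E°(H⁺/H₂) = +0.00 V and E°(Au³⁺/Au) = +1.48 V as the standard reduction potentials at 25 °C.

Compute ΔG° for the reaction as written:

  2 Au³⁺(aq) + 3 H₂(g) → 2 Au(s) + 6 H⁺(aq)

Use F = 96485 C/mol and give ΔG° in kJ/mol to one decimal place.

As written, Au³⁺/Au is reduced (cathode) and H⁺/H₂ is oxidised (anode), so E°cell = (+1.48) − (+0.00) = +1.48 V.
Balancing electrons gives n = 6.
ΔG° = −nFE° = −(6)(96485)(+1.48) = -856,787 J = -856.8 kJ/mol.

-856.8 kJ/mol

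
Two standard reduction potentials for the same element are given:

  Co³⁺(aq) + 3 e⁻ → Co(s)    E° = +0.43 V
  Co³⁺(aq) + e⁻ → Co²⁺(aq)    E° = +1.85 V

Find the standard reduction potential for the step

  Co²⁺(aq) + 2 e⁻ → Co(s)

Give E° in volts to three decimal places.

Sequential free energies add, so n₃E°₃ = n₁E°₁ + n₂E°₂.
With n₃ = 3, and the known step contributing 1×(+1.85) V, the unknown satisfies 2·E° = 3×(+0.43) − 1×(+1.85) = -0.560.
E° = -0.560 / 2 = -0.280 V.

-0.280 V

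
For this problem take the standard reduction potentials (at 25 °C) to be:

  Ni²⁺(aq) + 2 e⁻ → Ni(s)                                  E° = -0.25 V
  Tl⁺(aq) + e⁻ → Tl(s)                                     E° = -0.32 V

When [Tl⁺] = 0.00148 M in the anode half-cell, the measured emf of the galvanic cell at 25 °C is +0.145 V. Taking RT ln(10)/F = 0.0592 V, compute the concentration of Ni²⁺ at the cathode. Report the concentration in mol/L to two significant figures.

Ni²⁺/Ni is the cathode, Tl⁺/Tl the anode: E°cell = +0.07 V, n = 2.
Overall reaction: Ni²⁺(aq) + 2 Tl(s) → Ni(s) + 2 Tl⁺(aq); Q = [Tl⁺]^2/[Ni²⁺]^1.
From E = E° − (0.0592/n) log Q: log Q = (E° − E)·n/0.0592 = (+0.07 − (+0.145))·2/0.0592 = -2.5338.
So 1·log[Ni²⁺] = 2·log(0.00148) − log Q = -5.6595 − (-2.5338) = -3.1257; [Ni²⁺] = 10^(-3.1257) ≈ 0.00075 M.

0.00075 M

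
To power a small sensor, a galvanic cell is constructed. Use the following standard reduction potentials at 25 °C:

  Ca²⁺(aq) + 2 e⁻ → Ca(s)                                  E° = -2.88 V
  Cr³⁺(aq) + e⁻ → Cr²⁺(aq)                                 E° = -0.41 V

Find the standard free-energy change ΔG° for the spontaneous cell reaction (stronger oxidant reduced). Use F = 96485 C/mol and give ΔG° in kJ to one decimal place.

Cr³⁺/Cr²⁺ (E° = -0.41 V) is the cathode; Ca²⁺/Ca (E° = -2.88 V) is the anode, so E°cell = +2.47 V.
Balancing electrons gives n = 2 (lcm of 1 and 2).
ΔG° = −nFE° = −(2)(96485)(+2.47) = -476,636 J = -476.6 kJ.

-476.6 kJ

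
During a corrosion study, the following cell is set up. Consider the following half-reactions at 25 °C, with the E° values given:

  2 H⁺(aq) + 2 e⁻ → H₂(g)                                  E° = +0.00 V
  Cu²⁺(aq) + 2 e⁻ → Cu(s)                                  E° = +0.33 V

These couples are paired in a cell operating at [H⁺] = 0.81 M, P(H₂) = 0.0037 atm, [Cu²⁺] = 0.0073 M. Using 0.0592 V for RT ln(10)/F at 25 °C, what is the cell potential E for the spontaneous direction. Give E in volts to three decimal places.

Cu²⁺/Cu is the cathode (higher E°), H⁺/H₂ the anode: E°cell = +0.33 − (+0.00) = +0.33 V, n = 2.
Overall: Cu²⁺(aq) + H₂(g) → Cu(s) + 2 H⁺(aq)
Q = [H⁺]^2 / ([Cu²⁺]·P(H₂)); log Q = 4.385.
E = E° − (0.0592/n) log Q = +0.33 − (0.0592/2)(4.385) = +0.200 V.

+0.200 V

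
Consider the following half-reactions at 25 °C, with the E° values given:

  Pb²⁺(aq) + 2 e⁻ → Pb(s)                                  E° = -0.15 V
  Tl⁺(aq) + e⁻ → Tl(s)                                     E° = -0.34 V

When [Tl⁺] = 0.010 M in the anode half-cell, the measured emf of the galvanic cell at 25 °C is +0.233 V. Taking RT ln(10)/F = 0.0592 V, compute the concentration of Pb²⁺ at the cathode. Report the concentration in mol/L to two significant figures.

0.0028 M

Pb²⁺/Pb is the cathode, Tl⁺/Tl the anode: E°cell = +0.19 V, n = 2.
Overall reaction: Pb²⁺(aq) + 2 Tl(s) → Pb(s) + 2 Tl⁺(aq); Q = [Tl⁺]^2/[Pb²⁺]^1.
From E = E° − (0.0592/n) log Q: log Q = (E° − E)·n/0.0592 = (+0.19 − (+0.233))·2/0.0592 = -1.4527.
So 1·log[Pb²⁺] = 2·log(0.01) − log Q = -4.0000 − (-1.4527) = -2.5473; [Pb²⁺] = 10^(-2.5473) ≈ 0.0028 M.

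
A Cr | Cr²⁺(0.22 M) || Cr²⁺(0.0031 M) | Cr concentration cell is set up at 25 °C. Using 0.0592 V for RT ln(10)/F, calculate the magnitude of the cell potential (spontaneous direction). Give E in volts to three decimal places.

+0.055 V

For a concentration cell E°cell = 0. The 0.22 M side is the cathode (reduction is favoured where [Cr²⁺] is higher).
With n = 2, E = −(0.0592/2) log([Cr²⁺]ₐₙ/[Cr²⁺]꜀ₐₜ) = −(0.0592/2) log(0.0031/0.22) = −(0.0592/2)(-1.851) = +0.055 V.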